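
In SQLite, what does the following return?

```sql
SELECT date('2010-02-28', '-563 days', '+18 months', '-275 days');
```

Applying '-563 days' to 2010-02-28: counting 563 days back gives 2008-08-14.
Adding +18 months to 2008-08-14 gives 2010-02-14.
Applying '-275 days' to 2010-02-14: counting 275 days back gives 2009-05-15.

2009-05-15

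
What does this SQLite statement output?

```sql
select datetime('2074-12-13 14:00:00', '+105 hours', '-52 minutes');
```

2074-12-17 22:08:00

+105 hours from 2074-12-13 14:00:00 is 2074-12-17 23:00:00 (crosses midnight).
-52 minutes from 2074-12-17 23:00:00 is 2074-12-17 22:08:00.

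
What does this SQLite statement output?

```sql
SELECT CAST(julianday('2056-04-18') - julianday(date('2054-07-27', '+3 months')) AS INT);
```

539

Adding +3 months to 2054-07-27 gives 2054-10-27.
4 days remain in October 2054 after the 27th (31 − 27).
Full months from November 2054 through March 2056 contribute their day counts.
Then 18 days into April 2056.
Total: 4 + 30 + 31 + 31 + 28 + 31 + 30 + 31 + 30 + 31 + 31 + 30 + 31 + 30 + 31 + 31 + 29 + 31 + 18 = 539.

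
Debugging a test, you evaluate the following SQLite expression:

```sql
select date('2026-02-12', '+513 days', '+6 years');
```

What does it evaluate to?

2033-07-10

Applying '+513 days' to 2026-02-12: counting 513 days forward gives 2027-07-10.
Adding +6 years to 2027-07-10 gives 2033-07-10.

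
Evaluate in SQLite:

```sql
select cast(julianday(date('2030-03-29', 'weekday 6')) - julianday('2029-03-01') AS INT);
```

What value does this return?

394

`weekday 6` advances to the next Saturday; 2030-03-29 is a Friday, so it moves forward to 2030-03-30.
30 days remain in March 2029 after the 1st (31 − 1).
Full months from April 2029 through February 2030 contribute their day counts.
Then 30 days into March 2030.
Total: 30 + 30 + 31 + 30 + 31 + 31 + 30 + 31 + 30 + 31 + 31 + 28 + 30 = 394.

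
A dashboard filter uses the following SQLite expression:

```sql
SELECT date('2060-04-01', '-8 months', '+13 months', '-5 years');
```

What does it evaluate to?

2055-09-01

Adding -8 months to 2060-04-01 gives 2059-08-01.
Adding +13 months to 2059-08-01 gives 2060-09-01.
Adding -5 years to 2060-09-01 gives 2055-09-01.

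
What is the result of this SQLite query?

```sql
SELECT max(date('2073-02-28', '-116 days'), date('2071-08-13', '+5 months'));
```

2072-11-04

date('2073-02-28', '-116 days') → 2072-11-04.
date('2071-08-13', '+5 months') → 2072-01-13.
Later of the two is 2072-11-04.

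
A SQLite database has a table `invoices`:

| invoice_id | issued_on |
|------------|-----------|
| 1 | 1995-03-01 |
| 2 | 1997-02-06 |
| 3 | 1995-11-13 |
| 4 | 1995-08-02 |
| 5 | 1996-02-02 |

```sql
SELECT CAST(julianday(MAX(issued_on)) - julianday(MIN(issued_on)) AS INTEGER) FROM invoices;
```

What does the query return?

MIN = 1995-03-01, MAX = 1997-02-06.
30 days remain in March 1995 after the 1st (31 − 1).
Full months from April 1995 through January 1997 contribute their day counts.
Then 6 days into February 1997.
Total: 30 + 30 + 31 + 30 + 31 + 31 + 30 + 31 + 30 + 31 + 31 + 29 + 31 + 30 + 31 + 30 + 31 + 31 + 30 + 31 + 30 + 31 + 31 + 6 = 708.

708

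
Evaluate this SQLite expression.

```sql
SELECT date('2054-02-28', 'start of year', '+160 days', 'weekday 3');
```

2054-06-10

`start of year` rewinds 2054-02-28 to 2054-01-01.
Applying '+160 days' to 2054-01-01: counting 160 days forward gives 2054-06-10.
`weekday 3` advances to the next Wednesday; 2054-06-10 is already a Wednesday, so it stays at 2054-06-10.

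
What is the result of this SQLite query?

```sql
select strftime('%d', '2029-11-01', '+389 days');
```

25

First apply '+389 days': 2029-11-01 → 2030-11-25.
`%d` extracts the 2-digit day of month: 25.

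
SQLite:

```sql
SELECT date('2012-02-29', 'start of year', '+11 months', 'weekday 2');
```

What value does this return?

2012-12-04

`start of year` rewinds 2012-02-29 to 2012-01-01.
Adding +11 months to 2012-01-01 gives 2012-12-01.
`weekday 2` advances to the next Tuesday; 2012-12-01 is a Saturday, so it moves forward to 2012-12-04.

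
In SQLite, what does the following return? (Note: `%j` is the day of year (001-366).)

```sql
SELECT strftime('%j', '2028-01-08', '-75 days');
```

298

First apply '-75 days': 2028-01-08 → 2027-10-25.
Day-of-year for 2027-10-25: days since 2027-01-01 inclusive = 298, zero-padded to 298.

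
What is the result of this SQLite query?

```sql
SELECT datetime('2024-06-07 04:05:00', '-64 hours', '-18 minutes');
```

2024-06-04 11:47:00

-64 hours from 2024-06-07 04:05:00 is 2024-06-04 12:05:00 (crosses midnight).
-18 minutes from 2024-06-04 12:05:00 is 2024-06-04 11:47:00.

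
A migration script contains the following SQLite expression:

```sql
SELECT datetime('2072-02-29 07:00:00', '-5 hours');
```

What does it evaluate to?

2072-02-29 02:00:00

-5 hours from 2072-02-29 07:00:00 is 2072-02-29 02:00:00.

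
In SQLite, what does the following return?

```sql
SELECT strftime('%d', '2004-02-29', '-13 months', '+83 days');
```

First apply '-13 months', '+83 days': 2004-02-29 → 2003-04-22.
`%d` extracts the 2-digit day of month: 22.

22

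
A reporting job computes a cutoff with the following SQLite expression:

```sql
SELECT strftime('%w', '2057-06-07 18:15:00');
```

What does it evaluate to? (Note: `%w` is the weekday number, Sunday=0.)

2057-06-07 is a Thursday; with Sunday=0 that is 4.

4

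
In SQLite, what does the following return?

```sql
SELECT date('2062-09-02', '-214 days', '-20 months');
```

Applying '-214 days' to 2062-09-02: counting 214 days back gives 2062-01-31.
Adding -20 months to 2062-01-31 gives 2060-05-31.

2060-05-31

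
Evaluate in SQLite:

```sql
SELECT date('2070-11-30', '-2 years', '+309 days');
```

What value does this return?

2069-10-05

Adding -2 years to 2070-11-30 gives 2068-11-30.
Applying '+309 days' to 2068-11-30: counting 309 days forward gives 2069-10-05.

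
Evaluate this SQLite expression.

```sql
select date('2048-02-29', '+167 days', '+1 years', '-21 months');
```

Applying '+167 days' to 2048-02-29: counting 167 days forward gives 2048-08-14.
Adding +1 year to 2048-08-14 gives 2049-08-14.
Adding -21 months to 2049-08-14 gives 2047-11-14.

2047-11-14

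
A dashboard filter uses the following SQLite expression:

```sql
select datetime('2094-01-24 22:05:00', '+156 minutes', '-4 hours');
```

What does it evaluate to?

156 minutes = 2h 36m; +156 minutes from 2094-01-24 22:05:00 is 2094-01-25 00:41:00 (crosses midnight).
-4 hours from 2094-01-25 00:41:00 is 2094-01-24 20:41:00 (crosses midnight).

2094-01-24 20:41:00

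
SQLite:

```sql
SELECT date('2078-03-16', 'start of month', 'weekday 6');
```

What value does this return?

2078-03-05

`start of month` rewinds 2078-03-16 to 2078-03-01.
`weekday 6` advances to the next Saturday; 2078-03-01 is a Tuesday, so it moves forward to 2078-03-05.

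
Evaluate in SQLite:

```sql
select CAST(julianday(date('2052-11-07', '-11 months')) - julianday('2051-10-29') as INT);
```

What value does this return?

Adding -11 months to 2052-11-07 gives 2051-12-07.
2 days remain in October 2051 after the 29th (31 − 29).
November 2051: 30 days.
Then 7 days into December 2051.
Total: 2 + 30 + 7 = 39.

39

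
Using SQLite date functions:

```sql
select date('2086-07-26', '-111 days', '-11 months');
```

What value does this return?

Applying '-111 days' to 2086-07-26: counting 111 days back gives 2086-04-06.
Adding -11 months to 2086-04-06 gives 2085-05-06.

2085-05-06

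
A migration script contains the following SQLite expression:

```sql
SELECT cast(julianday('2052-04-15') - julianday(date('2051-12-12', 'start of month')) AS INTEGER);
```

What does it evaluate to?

`start of month` rewinds 2051-12-12 to 2051-12-01.
30 days remain in December 2051 after the 1st (31 − 1).
January 2052: 31 days.
February 2052: 29 days (leap year).
March 2052: 31 days.
Then 15 days into April 2052.
Total: 30 + 31 + 29 + 31 + 15 = 136.

136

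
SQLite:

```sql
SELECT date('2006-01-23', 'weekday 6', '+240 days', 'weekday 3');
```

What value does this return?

2006-09-27

`weekday 6` advances to the next Saturday; 2006-01-23 is a Monday, so it moves forward to 2006-01-28.
Applying '+240 days' to 2006-01-28: counting 240 days forward gives 2006-09-25.
`weekday 3` advances to the next Wednesday; 2006-09-25 is a Monday, so it moves forward to 2006-09-27.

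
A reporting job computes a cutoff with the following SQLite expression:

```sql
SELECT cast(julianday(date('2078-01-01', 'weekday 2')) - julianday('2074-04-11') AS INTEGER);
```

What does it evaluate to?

`weekday 2` advances to the next Tuesday; 2078-01-01 is a Saturday, so it moves forward to 2078-01-04.
19 days remain in April 2074 after the 11th (30 − 11).
Full months from May 2074 through December 2077 contribute their day counts.
Then 4 days into January 2078.
Total: 19 + 31 + 30 + 31 + 31 + 30 + 31 + 30 + 31 + 31 + 28 + 31 + 30 + 31 + 30 + 31 + 31 + 30 + 31 + 30 + 31 + 31 + 29 + 31 + 30 + 31 + 30 + 31 + 31 + 30 + 31 + 30 + 31 + 31 + 28 + 31 + 30 + 31 + 30 + 31 + 31 + 30 + 31 + 30 + 31 + 4 = 1364.

1364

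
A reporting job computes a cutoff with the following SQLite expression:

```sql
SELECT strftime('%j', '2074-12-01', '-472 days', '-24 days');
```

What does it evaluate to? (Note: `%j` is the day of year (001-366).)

204

First apply '-472 days', '-24 days': 2074-12-01 → 2073-07-23.
Day-of-year for 2073-07-23: days since 2073-01-01 inclusive = 204, zero-padded to 204.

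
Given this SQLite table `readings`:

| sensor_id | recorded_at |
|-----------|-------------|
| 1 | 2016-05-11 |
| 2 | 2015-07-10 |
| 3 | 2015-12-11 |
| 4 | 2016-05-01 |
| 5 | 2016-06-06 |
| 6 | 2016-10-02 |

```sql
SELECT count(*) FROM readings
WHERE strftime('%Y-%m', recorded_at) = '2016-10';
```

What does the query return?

Rows with year-month 2016-10: 2016-10-02 → 1.

1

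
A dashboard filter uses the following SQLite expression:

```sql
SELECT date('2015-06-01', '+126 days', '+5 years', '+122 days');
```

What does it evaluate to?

Applying '+126 days' to 2015-06-01: counting 126 days forward gives 2015-10-05.
Adding +5 years to 2015-10-05 gives 2020-10-05.
Applying '+122 days' to 2020-10-05: counting 122 days forward gives 2021-02-04.

2021-02-04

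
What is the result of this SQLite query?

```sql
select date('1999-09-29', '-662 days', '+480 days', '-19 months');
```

Applying '-662 days' to 1999-09-29: counting 662 days back gives 1997-12-06.
Applying '+480 days' to 1997-12-06: counting 480 days forward gives 1999-03-31.
Adding -19 months to 1999-03-31 gives 1997-08-31.

1997-08-31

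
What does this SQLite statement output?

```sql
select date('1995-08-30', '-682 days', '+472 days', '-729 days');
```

Applying '-682 days' to 1995-08-30: counting 682 days back gives 1993-10-17.
Applying '+472 days' to 1993-10-17: counting 472 days forward gives 1995-02-01.
Applying '-729 days' to 1995-02-01: counting 729 days back gives 1993-02-02.

1993-02-02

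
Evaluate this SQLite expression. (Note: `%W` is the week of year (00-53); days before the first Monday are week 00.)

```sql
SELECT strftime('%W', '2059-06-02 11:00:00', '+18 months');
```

48

First apply '+18 months': 2059-06-02 11:00:00 → 2060-12-02 11:00:00.
2060-12-02 is a Thursday. SQLite's %W counts Mondays since the year started; the result is 48.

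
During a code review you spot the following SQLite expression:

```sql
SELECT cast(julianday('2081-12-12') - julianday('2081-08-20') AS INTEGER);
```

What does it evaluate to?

114

11 days remain in August 2081 after the 20th (31 − 20).
September 2081: 30 days.
October 2081: 31 days.
November 2081: 30 days.
Then 12 days into December 2081.
Total: 11 + 30 + 31 + 30 + 12 = 114.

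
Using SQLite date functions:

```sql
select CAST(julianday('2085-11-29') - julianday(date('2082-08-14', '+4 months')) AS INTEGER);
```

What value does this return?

1081

Adding +4 months to 2082-08-14 gives 2082-12-14.
17 days remain in December 2082 after the 14th (31 − 14).
Full months from January 2083 through October 2085 contribute their day counts.
Then 29 days into November 2085.
Total: 17 + 31 + 28 + 31 + 30 + 31 + 30 + 31 + 31 + 30 + 31 + 30 + 31 + 31 + 29 + 31 + 30 + 31 + 30 + 31 + 31 + 30 + 31 + 30 + 31 + 31 + 28 + 31 + 30 + 31 + 30 + 31 + 31 + 30 + 31 + 29 = 1081.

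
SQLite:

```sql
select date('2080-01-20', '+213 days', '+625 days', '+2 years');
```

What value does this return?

2084-05-07

Applying '+213 days' to 2080-01-20: counting 213 days forward gives 2080-08-20.
Applying '+625 days' to 2080-08-20: counting 625 days forward gives 2082-05-07.
Adding +2 years to 2082-05-07 gives 2084-05-07.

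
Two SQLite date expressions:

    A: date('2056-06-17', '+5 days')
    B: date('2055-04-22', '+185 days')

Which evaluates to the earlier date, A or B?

A = 2056-06-22.
B = 2055-10-24.
B is earlier.

B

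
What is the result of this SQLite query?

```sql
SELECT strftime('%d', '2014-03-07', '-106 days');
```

21

First apply '-106 days': 2014-03-07 → 2013-11-21.
`%d` extracts the 2-digit day of month: 21.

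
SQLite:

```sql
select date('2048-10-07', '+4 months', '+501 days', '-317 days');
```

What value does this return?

Adding +4 months to 2048-10-07 gives 2049-02-07.
Applying '+501 days' to 2049-02-07: counting 501 days forward gives 2050-06-23.
Applying '-317 days' to 2050-06-23: counting 317 days back gives 2049-08-10.

2049-08-10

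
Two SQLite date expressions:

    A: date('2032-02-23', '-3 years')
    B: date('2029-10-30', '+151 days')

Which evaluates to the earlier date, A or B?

A = 2029-02-23.
B = 2030-03-30.
A is earlier.

A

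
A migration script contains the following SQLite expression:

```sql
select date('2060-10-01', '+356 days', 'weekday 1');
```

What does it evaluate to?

2061-09-26

Applying '+356 days' to 2060-10-01: counting 356 days forward gives 2061-09-22.
`weekday 1` advances to the next Monday; 2061-09-22 is a Thursday, so it moves forward to 2061-09-26.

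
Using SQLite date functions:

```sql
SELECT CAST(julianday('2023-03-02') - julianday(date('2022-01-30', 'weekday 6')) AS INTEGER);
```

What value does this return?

`weekday 6` advances to the next Saturday; 2022-01-30 is a Sunday, so it moves forward to 2022-02-05.
23 days remain in February 2022 after the 5th (28 − 5).
Full months from March 2022 through February 2023 contribute their day counts.
Then 2 days into March 2023.
Total: 23 + 31 + 30 + 31 + 30 + 31 + 31 + 30 + 31 + 30 + 31 + 31 + 28 + 2 = 390.

390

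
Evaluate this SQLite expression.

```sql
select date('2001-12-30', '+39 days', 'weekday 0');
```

2002-02-10

December 2001 has 31 days; 1 remain after the 30th, so 2 days reach 2002-01-01.
January 2002 has 31 days; 30 remain after the 1st, so 31 days reach 2002-02-01.
Advancing 6 more days within February lands on 2002-02-07.
`weekday 0` advances to the next Sunday; 2002-02-07 is a Thursday, so it moves forward to 2002-02-10.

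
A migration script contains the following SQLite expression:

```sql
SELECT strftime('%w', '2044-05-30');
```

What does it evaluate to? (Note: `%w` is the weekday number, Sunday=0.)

1

2044-05-30 is a Monday; with Sunday=0 that is 1.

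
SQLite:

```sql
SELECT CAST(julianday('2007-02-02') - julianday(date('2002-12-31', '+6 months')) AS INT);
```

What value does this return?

1312

Adding +6 months to 2002-12-31 targets 2003-06-31. June 2003 has only 30 days, so SQLite normalizes the 1-day overflow forward to 2003-07-01.
30 days remain in July 2003 after the 1st (31 − 1).
Full months from August 2003 through January 2007 contribute their day counts.
Then 2 days into February 2007.
Total: 30 + 31 + 30 + 31 + 30 + 31 + 31 + 29 + 31 + 30 + 31 + 30 + 31 + 31 + 30 + 31 + 30 + 31 + 31 + 28 + 31 + 30 + 31 + 30 + 31 + 31 + 30 + 31 + 30 + 31 + 31 + 28 + 31 + 30 + 31 + 30 + 31 + 31 + 30 + 31 + 30 + 31 + 31 + 2 = 1312.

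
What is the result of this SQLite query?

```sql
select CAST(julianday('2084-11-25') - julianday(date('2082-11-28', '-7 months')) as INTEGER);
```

Adding -7 months to 2082-11-28 gives 2082-04-28.
2 days remain in April 2082 after the 28th (30 − 28).
Full months from May 2082 through October 2084 contribute their day counts.
Then 25 days into November 2084.
Total: 2 + 31 + 30 + 31 + 31 + 30 + 31 + 30 + 31 + 31 + 28 + 31 + 30 + 31 + 30 + 31 + 31 + 30 + 31 + 30 + 31 + 31 + 29 + 31 + 30 + 31 + 30 + 31 + 31 + 30 + 31 + 25 = 942.

942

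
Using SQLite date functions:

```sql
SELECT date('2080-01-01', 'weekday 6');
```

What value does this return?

`weekday 6` advances to the next Saturday; 2080-01-01 is a Monday, so it moves forward to 2080-01-06.

2080-01-06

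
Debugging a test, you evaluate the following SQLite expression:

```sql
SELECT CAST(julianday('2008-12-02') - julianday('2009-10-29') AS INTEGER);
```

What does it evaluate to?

-331

29 days remain in December 2008 after the 2nd (31 − 2).
Full months from January 2009 through September 2009 contribute their day counts.
Then 29 days into October 2009.
Total: 29 + 31 + 28 + 31 + 30 + 31 + 30 + 31 + 31 + 30 + 29 = 331.
The subtraction is earlier − later, so the result is −331 → -331.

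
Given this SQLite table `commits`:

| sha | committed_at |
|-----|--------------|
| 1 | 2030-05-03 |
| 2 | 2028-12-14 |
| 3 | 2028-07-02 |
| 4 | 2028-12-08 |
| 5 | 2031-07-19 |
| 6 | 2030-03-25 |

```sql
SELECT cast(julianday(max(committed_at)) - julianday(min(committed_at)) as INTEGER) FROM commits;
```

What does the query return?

MIN = 2028-07-02, MAX = 2031-07-19.
29 days remain in July 2028 after the 2nd (31 − 2).
Full months from August 2028 through June 2031 contribute their day counts.
Then 19 days into July 2031.
Total: 29 + 31 + 30 + 31 + 30 + 31 + 31 + 28 + 31 + 30 + 31 + 30 + 31 + 31 + 30 + 31 + 30 + 31 + 31 + 28 + 31 + 30 + 31 + 30 + 31 + 31 + 30 + 31 + 30 + 31 + 31 + 28 + 31 + 30 + 31 + 30 + 19 = 1112.

1112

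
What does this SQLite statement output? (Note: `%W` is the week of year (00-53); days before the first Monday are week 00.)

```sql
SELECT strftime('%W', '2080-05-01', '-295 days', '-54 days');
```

20

First apply '-295 days', '-54 days': 2080-05-01 → 2079-05-18.
2079-05-18 is a Thursday. SQLite's %W counts Mondays since the year started; the result is 20.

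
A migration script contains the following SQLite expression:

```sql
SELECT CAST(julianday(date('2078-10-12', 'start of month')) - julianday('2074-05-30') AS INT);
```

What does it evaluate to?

1585

`start of month` rewinds 2078-10-12 to 2078-10-01.
1 day remains in May 2074 after the 30th (31 − 30).
Full months from June 2074 through September 2078 contribute their day counts.
Then 1 day into October 2078.
Total: 1 + 30 + 31 + 31 + 30 + 31 + 30 + 31 + 31 + 28 + 31 + 30 + 31 + 30 + 31 + 31 + 30 + 31 + 30 + 31 + 31 + 29 + 31 + 30 + 31 + 30 + 31 + 31 + 30 + 31 + 30 + 31 + 31 + 28 + 31 + 30 + 31 + 30 + 31 + 31 + 30 + 31 + 30 + 31 + 31 + 28 + 31 + 30 + 31 + 30 + 31 + 31 + 30 + 1 = 1585.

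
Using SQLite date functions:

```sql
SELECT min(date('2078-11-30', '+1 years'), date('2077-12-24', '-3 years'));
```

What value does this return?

2074-12-24

date('2078-11-30', '+1 years') → 2079-11-30.
date('2077-12-24', '-3 years') → 2074-12-24.
Earlier of the two is 2074-12-24.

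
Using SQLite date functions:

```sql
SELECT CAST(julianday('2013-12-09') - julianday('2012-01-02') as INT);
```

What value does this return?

707

29 days remain in January 2012 after the 2nd (31 − 2).
Full months from February 2012 through November 2013 contribute their day counts.
Then 9 days into December 2013.
Total: 29 + 29 + 31 + 30 + 31 + 30 + 31 + 31 + 30 + 31 + 30 + 31 + 31 + 28 + 31 + 30 + 31 + 30 + 31 + 31 + 30 + 31 + 30 + 9 = 707.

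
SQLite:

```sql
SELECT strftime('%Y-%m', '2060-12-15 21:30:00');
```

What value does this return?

2060-12

`%Y-%m` extracts the year-month: 2060-12.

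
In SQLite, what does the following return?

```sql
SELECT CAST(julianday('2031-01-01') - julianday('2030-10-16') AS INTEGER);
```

15 days remain in October 2030 after the 16th (31 − 16).
November 2030: 30 days.
December 2030: 31 days.
Then 1 day into January 2031.
Total: 15 + 30 + 31 + 1 = 77.

77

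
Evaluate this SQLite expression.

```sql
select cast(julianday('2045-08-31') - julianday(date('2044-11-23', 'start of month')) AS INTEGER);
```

`start of month` rewinds 2044-11-23 to 2044-11-01.
29 days remain in November 2044 after the 1st (30 − 1).
Full months from December 2044 through July 2045 contribute their day counts.
Then 31 days into August 2045.
Total: 29 + 31 + 31 + 28 + 31 + 30 + 31 + 30 + 31 + 31 = 303.

303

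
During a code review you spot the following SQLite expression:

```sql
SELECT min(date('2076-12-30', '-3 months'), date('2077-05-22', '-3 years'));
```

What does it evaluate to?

date('2076-12-30', '-3 months') → 2076-09-30.
date('2077-05-22', '-3 years') → 2074-05-22.
Earlier of the two is 2074-05-22.

2074-05-22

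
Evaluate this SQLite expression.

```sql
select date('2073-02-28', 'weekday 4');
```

2073-03-02

`weekday 4` advances to the next Thursday; 2073-02-28 is a Tuesday, so it moves forward to 2073-03-02.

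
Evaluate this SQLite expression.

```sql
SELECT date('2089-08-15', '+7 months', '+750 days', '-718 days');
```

Adding +7 months to 2089-08-15 gives 2090-03-15.
Applying '+750 days' to 2090-03-15: counting 750 days forward gives 2092-04-03.
Applying '-718 days' to 2092-04-03: counting 718 days back gives 2090-04-16.

2090-04-16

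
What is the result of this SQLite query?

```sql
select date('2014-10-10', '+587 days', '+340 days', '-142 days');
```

Applying '+587 days' to 2014-10-10: counting 587 days forward gives 2016-05-19.
Applying '+340 days' to 2016-05-19: counting 340 days forward gives 2017-04-24.
Applying '-142 days' to 2017-04-24: counting 142 days back gives 2016-12-03.

2016-12-03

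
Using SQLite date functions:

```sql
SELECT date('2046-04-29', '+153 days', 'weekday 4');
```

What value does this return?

Applying '+153 days' to 2046-04-29: counting 153 days forward gives 2046-09-29.
`weekday 4` advances to the next Thursday; 2046-09-29 is a Saturday, so it moves forward to 2046-10-04.

2046-10-04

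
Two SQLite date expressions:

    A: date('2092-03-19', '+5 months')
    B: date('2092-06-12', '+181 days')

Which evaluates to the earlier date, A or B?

A = 2092-08-19.
B = 2092-12-10.
A is earlier.

A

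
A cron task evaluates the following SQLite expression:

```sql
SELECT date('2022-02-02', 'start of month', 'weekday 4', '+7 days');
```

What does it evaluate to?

2022-02-10

`start of month` rewinds 2022-02-02 to 2022-02-01.
`weekday 4` advances to the next Thursday; 2022-02-01 is a Tuesday, so it moves forward to 2022-02-03.
Advancing 7 more days within February lands on 2022-02-10.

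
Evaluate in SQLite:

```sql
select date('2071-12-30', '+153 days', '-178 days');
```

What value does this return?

Applying '+153 days' to 2071-12-30: counting 153 days forward gives 2072-05-31.
Applying '-178 days' to 2072-05-31: counting 178 days back gives 2071-12-05.

2071-12-05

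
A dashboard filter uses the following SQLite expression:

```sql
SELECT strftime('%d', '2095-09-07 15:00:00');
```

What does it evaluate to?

07

`%d` extracts the 2-digit day of month: 07.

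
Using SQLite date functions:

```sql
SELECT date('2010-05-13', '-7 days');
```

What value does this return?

2010-05-06

Going back 7 days within May lands on 2010-05-06.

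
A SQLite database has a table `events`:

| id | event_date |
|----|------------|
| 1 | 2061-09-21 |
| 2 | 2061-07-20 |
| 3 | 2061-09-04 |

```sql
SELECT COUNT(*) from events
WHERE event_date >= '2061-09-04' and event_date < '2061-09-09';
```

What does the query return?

1

Rows in [2061-09-04, 2061-09-09): 2061-09-04 → 1 row.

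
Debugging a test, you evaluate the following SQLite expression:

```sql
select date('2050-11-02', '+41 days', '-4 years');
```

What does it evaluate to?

Applying '+41 days' to 2050-11-02: counting 41 days forward gives 2050-12-13.
Adding -4 years to 2050-12-13 gives 2046-12-13.

2046-12-13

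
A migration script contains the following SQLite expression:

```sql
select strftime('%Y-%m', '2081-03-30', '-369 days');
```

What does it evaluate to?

First apply '-369 days': 2081-03-30 → 2080-03-26.
`%Y-%m` extracts the year-month: 2080-03.

2080-03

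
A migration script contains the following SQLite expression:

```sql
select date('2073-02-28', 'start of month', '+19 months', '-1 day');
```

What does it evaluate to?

`start of month` rewinds 2073-02-28 to 2073-02-01.
Adding +19 months to 2073-02-01 gives 2074-09-01.
Going back 1 day from 2074-09-01 reaches 2074-08-31 (last day of August, 31 days).

2074-08-31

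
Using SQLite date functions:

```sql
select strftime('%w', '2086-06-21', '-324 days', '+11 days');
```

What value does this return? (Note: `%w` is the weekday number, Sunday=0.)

0

First apply '-324 days', '+11 days': 2086-06-21 → 2085-08-12.
2085-08-12 is a Sunday; with Sunday=0 that is 0.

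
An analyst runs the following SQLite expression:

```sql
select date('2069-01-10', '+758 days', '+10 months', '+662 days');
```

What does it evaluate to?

2073-09-29

Applying '+758 days' to 2069-01-10: counting 758 days forward gives 2071-02-07.
Adding +10 months to 2071-02-07 gives 2071-12-07.
Applying '+662 days' to 2071-12-07: counting 662 days forward gives 2073-09-29.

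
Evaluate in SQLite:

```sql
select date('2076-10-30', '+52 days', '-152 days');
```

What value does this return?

Applying '+52 days' to 2076-10-30: counting 52 days forward gives 2076-12-21.
Applying '-152 days' to 2076-12-21: counting 152 days back gives 2076-07-22.

2076-07-22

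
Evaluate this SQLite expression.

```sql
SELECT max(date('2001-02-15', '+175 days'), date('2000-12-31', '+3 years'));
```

2003-12-31

date('2001-02-15', '+175 days') → 2001-08-09.
date('2000-12-31', '+3 years') → 2003-12-31.
Later of the two is 2003-12-31.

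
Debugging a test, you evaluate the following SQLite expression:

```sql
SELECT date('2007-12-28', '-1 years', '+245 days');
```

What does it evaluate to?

2007-08-30

Adding -1 year to 2007-12-28 gives 2006-12-28.
Applying '+245 days' to 2006-12-28: counting 245 days forward gives 2007-08-30.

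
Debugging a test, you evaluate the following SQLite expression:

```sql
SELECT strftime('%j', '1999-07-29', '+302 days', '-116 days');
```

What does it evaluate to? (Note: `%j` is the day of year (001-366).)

First apply '+302 days', '-116 days': 1999-07-29 → 2000-01-31.
Day-of-year for 2000-01-31: days since 2000-01-01 inclusive = 31, zero-padded to 031.

031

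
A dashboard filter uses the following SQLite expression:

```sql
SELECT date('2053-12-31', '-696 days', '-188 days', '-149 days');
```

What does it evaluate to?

Applying '-696 days' to 2053-12-31: counting 696 days back gives 2052-02-04.
Applying '-188 days' to 2052-02-04: counting 188 days back gives 2051-07-31.
Applying '-149 days' to 2051-07-31: counting 149 days back gives 2051-03-04.

2051-03-04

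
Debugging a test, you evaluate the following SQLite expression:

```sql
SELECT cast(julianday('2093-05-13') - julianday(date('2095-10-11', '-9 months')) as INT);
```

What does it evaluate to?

Adding -9 months to 2095-10-11 gives 2095-01-11.
18 days remain in May 2093 after the 13th (31 − 13).
Full months from June 2093 through December 2094 contribute their day counts.
Then 11 days into January 2095.
Total: 18 + 30 + 31 + 31 + 30 + 31 + 30 + 31 + 31 + 28 + 31 + 30 + 31 + 30 + 31 + 31 + 30 + 31 + 30 + 31 + 11 = 608.
The subtraction is earlier − later, so the result is −608 → -608.

-608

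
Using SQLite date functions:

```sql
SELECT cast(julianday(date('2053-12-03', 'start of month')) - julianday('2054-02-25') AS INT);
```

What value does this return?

-86

`start of month` rewinds 2053-12-03 to 2053-12-01.
30 days remain in December 2053 after the 1st (31 − 1).
January 2054: 31 days.
Then 25 days into February 2054.
Total: 30 + 31 + 25 = 86.
The subtraction is earlier − later, so the result is −86 → -86.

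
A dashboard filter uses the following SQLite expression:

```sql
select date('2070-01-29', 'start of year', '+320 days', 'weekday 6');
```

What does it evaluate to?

`start of year` rewinds 2070-01-29 to 2070-01-01.
Applying '+320 days' to 2070-01-01: counting 320 days forward gives 2070-11-17.
`weekday 6` advances to the next Saturday; 2070-11-17 is a Monday, so it moves forward to 2070-11-22.

2070-11-22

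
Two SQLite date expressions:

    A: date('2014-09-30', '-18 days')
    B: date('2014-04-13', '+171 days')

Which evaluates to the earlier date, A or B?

A = 2014-09-12.
B = 2014-10-01.
A is earlier.

A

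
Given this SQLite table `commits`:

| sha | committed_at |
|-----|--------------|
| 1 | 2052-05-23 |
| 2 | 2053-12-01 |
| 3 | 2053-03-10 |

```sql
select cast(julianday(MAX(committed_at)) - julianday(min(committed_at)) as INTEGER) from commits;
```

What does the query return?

557

MIN = 2052-05-23, MAX = 2053-12-01.
8 days remain in May 2052 after the 23rd (31 − 23).
Full months from June 2052 through November 2053 contribute their day counts.
Then 1 day into December 2053.
Total: 8 + 30 + 31 + 31 + 30 + 31 + 30 + 31 + 31 + 28 + 31 + 30 + 31 + 30 + 31 + 31 + 30 + 31 + 30 + 1 = 557.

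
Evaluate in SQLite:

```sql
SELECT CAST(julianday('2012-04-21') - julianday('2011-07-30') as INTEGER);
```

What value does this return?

1 day remains in July 2011 after the 30th (31 − 30).
Full months from August 2011 through March 2012 contribute their day counts.
Then 21 days into April 2012.
Total: 1 + 31 + 30 + 31 + 30 + 31 + 31 + 29 + 31 + 21 = 266.

266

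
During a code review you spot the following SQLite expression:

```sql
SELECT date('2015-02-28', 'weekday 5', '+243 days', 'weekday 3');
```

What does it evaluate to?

2015-11-04

`weekday 5` advances to the next Friday; 2015-02-28 is a Saturday, so it moves forward to 2015-03-06.
Applying '+243 days' to 2015-03-06: counting 243 days forward gives 2015-11-04.
`weekday 3` advances to the next Wednesday; 2015-11-04 is already a Wednesday, so it stays at 2015-11-04.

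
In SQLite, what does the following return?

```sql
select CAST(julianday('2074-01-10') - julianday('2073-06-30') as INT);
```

0 days remain in June 2073 after the 30th (30 − 30).
Full months from July 2073 through December 2073 contribute their day counts.
Then 10 days into January 2074.
Total: 0 + 31 + 31 + 30 + 31 + 30 + 31 + 10 = 194.

194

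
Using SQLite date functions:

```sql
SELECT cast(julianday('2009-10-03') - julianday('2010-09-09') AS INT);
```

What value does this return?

-341

28 days remain in October 2009 after the 3rd (31 − 3).
Full months from November 2009 through August 2010 contribute their day counts.
Then 9 days into September 2010.
Total: 28 + 30 + 31 + 31 + 28 + 31 + 30 + 31 + 30 + 31 + 31 + 9 = 341.
The subtraction is earlier − later, so the result is −341 → -341.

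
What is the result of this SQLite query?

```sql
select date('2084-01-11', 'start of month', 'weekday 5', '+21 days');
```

`start of month` rewinds 2084-01-11 to 2084-01-01.
`weekday 5` advances to the next Friday; 2084-01-01 is a Saturday, so it moves forward to 2084-01-07.
Advancing 21 more days within January lands on 2084-01-28.

2084-01-28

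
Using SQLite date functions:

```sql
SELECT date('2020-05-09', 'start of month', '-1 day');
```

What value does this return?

`start of month` rewinds 2020-05-09 to 2020-05-01.
Going back 1 day from 2020-05-01 reaches 2020-04-30 (last day of April, 30 days).

2020-04-30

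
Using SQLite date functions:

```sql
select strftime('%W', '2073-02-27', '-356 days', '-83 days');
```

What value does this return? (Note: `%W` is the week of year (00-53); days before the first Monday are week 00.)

50

First apply '-356 days', '-83 days': 2073-02-27 → 2071-12-16.
2071-12-16 is a Wednesday. SQLite's %W counts Mondays since the year started; the result is 50.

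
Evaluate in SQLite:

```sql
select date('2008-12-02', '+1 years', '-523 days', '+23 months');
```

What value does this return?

2010-05-27

Adding +1 year to 2008-12-02 gives 2009-12-02.
Applying '-523 days' to 2009-12-02: counting 523 days back gives 2008-06-27.
Adding +23 months to 2008-06-27 gives 2010-05-27.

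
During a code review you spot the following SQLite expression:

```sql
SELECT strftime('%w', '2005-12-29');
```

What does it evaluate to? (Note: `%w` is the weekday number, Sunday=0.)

2005-12-29 is a Thursday; with Sunday=0 that is 4.

4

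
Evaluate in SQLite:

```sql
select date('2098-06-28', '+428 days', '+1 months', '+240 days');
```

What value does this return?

Applying '+428 days' to 2098-06-28: counting 428 days forward gives 2099-08-30.
Adding +1 month to 2099-08-30 gives 2099-09-30.
Applying '+240 days' to 2099-09-30: counting 240 days forward gives 2100-05-28.

2100-05-28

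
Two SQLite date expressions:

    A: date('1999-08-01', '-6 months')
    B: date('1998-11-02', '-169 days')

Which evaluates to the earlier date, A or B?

A = 1999-02-01.
B = 1998-05-17.
B is earlier.

B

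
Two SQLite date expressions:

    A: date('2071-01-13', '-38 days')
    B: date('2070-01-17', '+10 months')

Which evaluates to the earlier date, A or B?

A = 2070-12-06.
B = 2070-11-17.
B is earlier.

B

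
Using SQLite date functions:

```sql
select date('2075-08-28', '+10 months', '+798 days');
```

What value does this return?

Adding +10 months to 2075-08-28 gives 2076-06-28.
Applying '+798 days' to 2076-06-28: counting 798 days forward gives 2078-09-04.

2078-09-04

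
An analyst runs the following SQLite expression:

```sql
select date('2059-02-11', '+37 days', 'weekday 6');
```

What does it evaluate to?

February 2059 has 28 days; 17 remain after the 11th, so 18 days reach 2059-03-01.
Advancing 19 more days within March lands on 2059-03-20.
`weekday 6` advances to the next Saturday; 2059-03-20 is a Thursday, so it moves forward to 2059-03-22.

2059-03-22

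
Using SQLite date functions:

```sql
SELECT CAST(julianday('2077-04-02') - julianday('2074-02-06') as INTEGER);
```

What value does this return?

22 days remain in February 2074 after the 6th (28 − 6).
Full months from March 2074 through March 2077 contribute their day counts.
Then 2 days into April 2077.
Total: 22 + 31 + 30 + 31 + 30 + 31 + 31 + 30 + 31 + 30 + 31 + 31 + 28 + 31 + 30 + 31 + 30 + 31 + 31 + 30 + 31 + 30 + 31 + 31 + 29 + 31 + 30 + 31 + 30 + 31 + 31 + 30 + 31 + 30 + 31 + 31 + 28 + 31 + 2 = 1151.

1151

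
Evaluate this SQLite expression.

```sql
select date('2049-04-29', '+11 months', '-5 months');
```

2049-10-29

Adding +11 months to 2049-04-29 gives 2050-03-29.
Adding -5 months to 2050-03-29 gives 2049-10-29.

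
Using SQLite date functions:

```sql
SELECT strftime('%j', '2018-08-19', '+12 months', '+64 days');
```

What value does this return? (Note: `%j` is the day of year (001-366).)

295

First apply '+12 months', '+64 days': 2018-08-19 → 2019-10-22.
Day-of-year for 2019-10-22: days since 2019-01-01 inclusive = 295, zero-padded to 295.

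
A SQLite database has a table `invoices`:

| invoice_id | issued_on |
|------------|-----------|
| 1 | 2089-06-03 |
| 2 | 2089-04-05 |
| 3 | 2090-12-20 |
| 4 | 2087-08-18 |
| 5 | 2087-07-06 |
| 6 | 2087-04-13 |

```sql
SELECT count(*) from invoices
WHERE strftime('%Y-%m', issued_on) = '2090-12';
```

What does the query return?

1

Rows with year-month 2090-12: 2090-12-20 → 1.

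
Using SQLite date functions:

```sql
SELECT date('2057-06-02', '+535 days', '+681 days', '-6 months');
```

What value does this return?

Applying '+535 days' to 2057-06-02: counting 535 days forward gives 2058-11-19.
Applying '+681 days' to 2058-11-19: counting 681 days forward gives 2060-09-30.
Adding -6 months to 2060-09-30 gives 2060-03-30.

2060-03-30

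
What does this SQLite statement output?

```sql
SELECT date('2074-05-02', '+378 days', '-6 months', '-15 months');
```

2073-08-15

Applying '+378 days' to 2074-05-02: counting 378 days forward gives 2075-05-15.
Adding -6 months to 2075-05-15 gives 2074-11-15.
Adding -15 months to 2074-11-15 gives 2073-08-15.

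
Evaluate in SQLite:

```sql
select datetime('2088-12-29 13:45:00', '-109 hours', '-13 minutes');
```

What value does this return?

-109 hours from 2088-12-29 13:45:00 is 2088-12-25 00:45:00 (crosses midnight).
-13 minutes from 2088-12-25 00:45:00 is 2088-12-25 00:32:00.

2088-12-25 00:32:00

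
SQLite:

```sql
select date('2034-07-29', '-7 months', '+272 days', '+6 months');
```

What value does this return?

2035-03-27

Adding -7 months to 2034-07-29 gives 2033-12-29.
Applying '+272 days' to 2033-12-29: counting 272 days forward gives 2034-09-27.
Adding +6 months to 2034-09-27 gives 2035-03-27.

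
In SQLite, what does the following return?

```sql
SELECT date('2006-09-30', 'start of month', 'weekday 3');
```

2006-09-06

`start of month` rewinds 2006-09-30 to 2006-09-01.
`weekday 3` advances to the next Wednesday; 2006-09-01 is a Friday, so it moves forward to 2006-09-06.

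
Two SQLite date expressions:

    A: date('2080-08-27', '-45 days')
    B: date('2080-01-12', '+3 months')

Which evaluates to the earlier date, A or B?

B

A = 2080-07-13.
B = 2080-04-12.
B is earlier.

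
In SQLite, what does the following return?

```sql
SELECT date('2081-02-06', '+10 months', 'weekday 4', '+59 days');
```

Adding +10 months to 2081-02-06 gives 2081-12-06.
`weekday 4` advances to the next Thursday; 2081-12-06 is a Saturday, so it moves forward to 2081-12-11.
Applying '+59 days' to 2081-12-11: counting 59 days forward gives 2082-02-08.

2082-02-08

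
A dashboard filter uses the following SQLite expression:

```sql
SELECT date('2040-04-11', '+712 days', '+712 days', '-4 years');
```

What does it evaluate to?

2040-03-05

Applying '+712 days' to 2040-04-11: counting 712 days forward gives 2042-03-24.
Applying '+712 days' to 2042-03-24: counting 712 days forward gives 2044-03-05.
Adding -4 years to 2044-03-05 gives 2040-03-05.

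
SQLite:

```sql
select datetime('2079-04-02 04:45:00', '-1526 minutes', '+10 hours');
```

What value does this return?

2079-04-01 13:19:00

1526 minutes = 25h 26m; -1526 minutes from 2079-04-02 04:45:00 is 2079-04-01 03:19:00 (crosses midnight).
+10 hours from 2079-04-01 03:19:00 is 2079-04-01 13:19:00.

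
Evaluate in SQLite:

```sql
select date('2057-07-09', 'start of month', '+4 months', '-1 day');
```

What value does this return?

2057-10-31

`start of month` rewinds 2057-07-09 to 2057-07-01.
Adding +4 months to 2057-07-01 gives 2057-11-01.
Going back 1 day from 2057-11-01 reaches 2057-10-31 (last day of October, 31 days).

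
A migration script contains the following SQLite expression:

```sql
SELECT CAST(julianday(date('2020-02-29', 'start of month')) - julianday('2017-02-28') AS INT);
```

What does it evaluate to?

`start of month` rewinds 2020-02-29 to 2020-02-01.
0 days remain in February 2017 after the 28th (28 − 28).
Full months from March 2017 through January 2020 contribute their day counts.
Then 1 day into February 2020.
Total: 0 + 31 + 30 + 31 + 30 + 31 + 31 + 30 + 31 + 30 + 31 + 31 + 28 + 31 + 30 + 31 + 30 + 31 + 31 + 30 + 31 + 30 + 31 + 31 + 28 + 31 + 30 + 31 + 30 + 31 + 31 + 30 + 31 + 30 + 31 + 31 + 1 = 1068.

1068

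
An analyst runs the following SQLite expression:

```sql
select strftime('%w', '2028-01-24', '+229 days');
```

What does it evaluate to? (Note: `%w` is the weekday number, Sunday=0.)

6

First apply '+229 days': 2028-01-24 → 2028-09-09.
2028-09-09 is a Saturday; with Sunday=0 that is 6.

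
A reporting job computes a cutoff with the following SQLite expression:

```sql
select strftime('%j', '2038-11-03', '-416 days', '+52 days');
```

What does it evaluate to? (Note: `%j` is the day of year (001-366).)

308

First apply '-416 days', '+52 days': 2038-11-03 → 2037-11-04.
Day-of-year for 2037-11-04: days since 2037-01-01 inclusive = 308, zero-padded to 308.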